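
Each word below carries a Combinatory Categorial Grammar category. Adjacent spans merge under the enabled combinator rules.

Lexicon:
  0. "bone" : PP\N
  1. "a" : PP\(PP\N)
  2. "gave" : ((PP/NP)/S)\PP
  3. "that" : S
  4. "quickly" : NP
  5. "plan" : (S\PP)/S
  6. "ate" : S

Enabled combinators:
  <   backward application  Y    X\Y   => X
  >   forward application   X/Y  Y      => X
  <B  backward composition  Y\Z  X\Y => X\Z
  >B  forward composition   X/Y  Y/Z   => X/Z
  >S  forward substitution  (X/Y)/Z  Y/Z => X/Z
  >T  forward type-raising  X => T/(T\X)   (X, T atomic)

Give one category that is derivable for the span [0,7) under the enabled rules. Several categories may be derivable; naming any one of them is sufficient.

S

[0,7] S   <
  [0,5] PP   >
    [0,4] PP/NP   >
      [0,3] (PP/NP)/S   <
        [0,2] PP   <
          [0,1] "bone" : PP\N
          [1,2] "a" : PP\(PP\N)
        [2,3] "gave" : ((PP/NP)/S)\PP
      [3,4] "that" : S
    [4,5] "quickly" : NP
  [5,7] S\PP   >
    [5,6] "plan" : (S\PP)/S
    [6,7] "ate" : S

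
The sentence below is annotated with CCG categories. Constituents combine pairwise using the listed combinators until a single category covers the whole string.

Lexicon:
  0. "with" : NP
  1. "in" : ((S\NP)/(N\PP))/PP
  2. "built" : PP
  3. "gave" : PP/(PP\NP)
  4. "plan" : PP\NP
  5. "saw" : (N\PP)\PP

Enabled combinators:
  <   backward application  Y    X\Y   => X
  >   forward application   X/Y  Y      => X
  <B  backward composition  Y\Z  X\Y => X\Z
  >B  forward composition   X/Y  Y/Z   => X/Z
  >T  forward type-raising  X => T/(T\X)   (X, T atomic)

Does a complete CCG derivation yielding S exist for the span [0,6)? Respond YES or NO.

YES

[0,6] S   >
  [0,1] S/(S\NP)   >T
    [0,1] "with" : NP
  [1,6] S\NP   >
    [1,3] (S\NP)/(N\PP)   >
      [1,2] "in" : ((S\NP)/(N\PP))/PP
      [2,3] "built" : PP
    [3,6] N\PP   <
      [3,5] PP   >
        [3,4] "gave" : PP/(PP\NP)
        [4,5] "plan" : PP\NP
      [5,6] "saw" : (N\PP)\PP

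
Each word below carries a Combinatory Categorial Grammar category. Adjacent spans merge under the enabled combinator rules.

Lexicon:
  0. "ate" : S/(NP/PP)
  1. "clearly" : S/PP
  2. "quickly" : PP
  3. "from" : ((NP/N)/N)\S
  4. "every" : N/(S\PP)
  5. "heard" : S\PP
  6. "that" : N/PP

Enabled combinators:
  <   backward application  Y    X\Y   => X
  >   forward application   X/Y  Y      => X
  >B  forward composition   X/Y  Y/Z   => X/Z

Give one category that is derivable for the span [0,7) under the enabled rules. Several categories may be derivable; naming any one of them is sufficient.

[0,7] S   >
  [0,1] "ate" : S/(NP/PP)
  [1,7] NP/PP   >B
    [1,6] NP/N   >
      [1,4] (NP/N)/N   <
        [1,3] S   >
          [1,2] "clearly" : S/PP
          [2,3] "quickly" : PP
        [3,4] "from" : ((NP/N)/N)\S
      [4,6] N   >
        [4,5] "every" : N/(S\PP)
        [5,6] "heard" : S\PP
    [6,7] "that" : N/PP

S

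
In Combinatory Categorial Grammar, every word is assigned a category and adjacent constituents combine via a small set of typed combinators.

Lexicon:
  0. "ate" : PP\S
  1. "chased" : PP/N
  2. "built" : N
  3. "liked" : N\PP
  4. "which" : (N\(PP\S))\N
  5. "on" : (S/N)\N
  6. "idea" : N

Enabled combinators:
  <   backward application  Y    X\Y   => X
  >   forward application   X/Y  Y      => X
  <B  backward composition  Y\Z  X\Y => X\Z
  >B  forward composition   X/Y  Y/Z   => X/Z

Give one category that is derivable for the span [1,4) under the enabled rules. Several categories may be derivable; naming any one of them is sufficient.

N

[0,7] S   >
  [0,6] S/N   <
    [0,5] N   <
      [0,1] "ate" : PP\S
      [1,5] N\(PP\S)   <
        [1,4] N   <
          [1,3] PP   >
            [1,2] "chased" : PP/N
            [2,3] "built" : N
          [3,4] "liked" : N\PP
        [4,5] "which" : (N\(PP\S))\N
    [5,6] "on" : (S/N)\N
  [6,7] "idea" : N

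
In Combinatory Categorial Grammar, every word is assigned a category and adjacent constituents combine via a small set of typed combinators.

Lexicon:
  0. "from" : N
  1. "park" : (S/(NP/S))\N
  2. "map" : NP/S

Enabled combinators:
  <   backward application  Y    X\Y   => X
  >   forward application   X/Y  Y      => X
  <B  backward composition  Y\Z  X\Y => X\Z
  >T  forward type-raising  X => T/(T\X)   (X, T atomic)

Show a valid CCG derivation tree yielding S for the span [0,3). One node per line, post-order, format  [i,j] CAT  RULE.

[0,1] N  lex  "from"
[1,2] (S/(NP/S))\N  lex  "park"
[0,2] S/(NP/S)  <  k=1
[2,3] NP/S  lex  "map"
[0,3] S  >  k=2

[0,3] S   >
  [0,2] S/(NP/S)   <
    [0,1] "from" : N
    [1,2] "park" : (S/(NP/S))\N
  [2,3] "map" : NP/S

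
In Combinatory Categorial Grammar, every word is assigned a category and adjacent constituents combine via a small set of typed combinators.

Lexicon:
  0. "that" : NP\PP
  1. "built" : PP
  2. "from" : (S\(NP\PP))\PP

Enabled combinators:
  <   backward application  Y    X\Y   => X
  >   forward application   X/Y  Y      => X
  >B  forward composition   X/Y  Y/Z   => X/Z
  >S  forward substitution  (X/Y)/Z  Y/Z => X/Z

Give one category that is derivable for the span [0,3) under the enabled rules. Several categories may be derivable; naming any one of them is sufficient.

[0,3] S   <
  [0,1] "that" : NP\PP
  [1,3] S\(NP\PP)   <
    [1,2] "built" : PP
    [2,3] "from" : (S\(NP\PP))\PP

S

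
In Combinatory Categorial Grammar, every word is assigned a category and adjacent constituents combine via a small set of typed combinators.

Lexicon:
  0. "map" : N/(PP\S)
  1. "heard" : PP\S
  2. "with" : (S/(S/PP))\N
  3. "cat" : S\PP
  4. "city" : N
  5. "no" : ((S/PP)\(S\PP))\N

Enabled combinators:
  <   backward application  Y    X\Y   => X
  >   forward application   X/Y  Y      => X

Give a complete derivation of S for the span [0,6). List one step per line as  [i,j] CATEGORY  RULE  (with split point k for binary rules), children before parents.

[0,1] N/(PP\S)  lex  "map"
[1,2] PP\S  lex  "heard"
[0,2] N  >  k=1
[2,3] (S/(S/PP))\N  lex  "with"
[0,3] S/(S/PP)  <  k=2
[3,4] S\PP  lex  "cat"
[4,5] N  lex  "city"
[5,6] ((S/PP)\(S\PP))\N  lex  "no"
[4,6] (S/PP)\(S\PP)  <  k=5
[3,6] S/PP  <  k=4
[0,6] S  >  k=3

[0,6] S   >
  [0,3] S/(S/PP)   <
    [0,2] N   >
      [0,1] "map" : N/(PP\S)
      [1,2] "heard" : PP\S
    [2,3] "with" : (S/(S/PP))\N
  [3,6] S/PP   <
    [3,4] "cat" : S\PP
    [4,6] (S/PP)\(S\PP)   <
      [4,5] "city" : N
      [5,6] "no" : ((S/PP)\(S\PP))\N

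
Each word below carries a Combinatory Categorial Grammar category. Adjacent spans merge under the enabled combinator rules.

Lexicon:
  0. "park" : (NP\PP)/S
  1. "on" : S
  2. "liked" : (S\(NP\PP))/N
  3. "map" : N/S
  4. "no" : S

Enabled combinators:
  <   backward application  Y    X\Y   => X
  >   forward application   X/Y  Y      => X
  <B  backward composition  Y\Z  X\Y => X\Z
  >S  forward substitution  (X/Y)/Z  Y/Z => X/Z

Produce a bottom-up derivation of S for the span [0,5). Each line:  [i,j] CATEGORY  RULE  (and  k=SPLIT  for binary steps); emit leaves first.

[0,1] (NP\PP)/S  lex  "park"
[1,2] S  lex  "on"
[0,2] NP\PP  >  k=1
[2,3] (S\(NP\PP))/N  lex  "liked"
[3,4] N/S  lex  "map"
[4,5] S  lex  "no"
[3,5] N  >  k=4
[2,5] S\(NP\PP)  >  k=3
[0,5] S  <  k=2

[0,5] S   <
  [0,2] NP\PP   >
    [0,1] "park" : (NP\PP)/S
    [1,2] "on" : S
  [2,5] S\(NP\PP)   >
    [2,3] "liked" : (S\(NP\PP))/N
    [3,5] N   >
      [3,4] "map" : N/S
      [4,5] "no" : S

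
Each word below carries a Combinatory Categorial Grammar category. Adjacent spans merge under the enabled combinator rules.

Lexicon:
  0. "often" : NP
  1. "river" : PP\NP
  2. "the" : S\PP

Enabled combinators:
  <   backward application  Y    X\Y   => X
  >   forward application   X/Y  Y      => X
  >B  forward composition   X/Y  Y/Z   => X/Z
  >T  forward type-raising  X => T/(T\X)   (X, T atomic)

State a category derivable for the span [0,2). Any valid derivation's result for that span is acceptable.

[0,3] S   <
  [0,2] PP   >
    [0,1] PP/(PP\NP)   >T
      [0,1] "often" : NP
    [1,2] "river" : PP\NP
  [2,3] "the" : S\PP

PP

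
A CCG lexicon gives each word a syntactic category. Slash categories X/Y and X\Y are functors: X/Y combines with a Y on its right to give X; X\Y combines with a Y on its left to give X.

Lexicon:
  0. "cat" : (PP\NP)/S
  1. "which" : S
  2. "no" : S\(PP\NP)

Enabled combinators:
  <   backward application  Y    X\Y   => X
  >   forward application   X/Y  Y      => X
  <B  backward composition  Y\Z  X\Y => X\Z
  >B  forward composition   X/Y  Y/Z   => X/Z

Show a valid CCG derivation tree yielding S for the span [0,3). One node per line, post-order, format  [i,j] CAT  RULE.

[0,3] S   <
  [0,2] PP\NP   >
    [0,1] "cat" : (PP\NP)/S
    [1,2] "which" : S
  [2,3] "no" : S\(PP\NP)

[0,1] (PP\NP)/S  lex  "cat"
[1,2] S  lex  "which"
[0,2] PP\NP  >  k=1
[2,3] S\(PP\NP)  lex  "no"
[0,3] S  <  k=2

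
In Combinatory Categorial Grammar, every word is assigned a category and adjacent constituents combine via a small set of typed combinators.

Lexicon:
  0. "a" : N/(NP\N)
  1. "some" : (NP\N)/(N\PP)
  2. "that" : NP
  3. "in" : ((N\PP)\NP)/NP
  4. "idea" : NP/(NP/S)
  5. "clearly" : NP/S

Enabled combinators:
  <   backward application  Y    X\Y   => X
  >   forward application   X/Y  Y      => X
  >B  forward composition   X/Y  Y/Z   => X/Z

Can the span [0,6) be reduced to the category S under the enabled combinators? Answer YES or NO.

N/(NP\N) (NP\N)/(N\PP) NP ((N\PP)\NP)/NP NP/(NP/S) NP/S
CKY chart[0,6] = {N}; S ∉ chart

NO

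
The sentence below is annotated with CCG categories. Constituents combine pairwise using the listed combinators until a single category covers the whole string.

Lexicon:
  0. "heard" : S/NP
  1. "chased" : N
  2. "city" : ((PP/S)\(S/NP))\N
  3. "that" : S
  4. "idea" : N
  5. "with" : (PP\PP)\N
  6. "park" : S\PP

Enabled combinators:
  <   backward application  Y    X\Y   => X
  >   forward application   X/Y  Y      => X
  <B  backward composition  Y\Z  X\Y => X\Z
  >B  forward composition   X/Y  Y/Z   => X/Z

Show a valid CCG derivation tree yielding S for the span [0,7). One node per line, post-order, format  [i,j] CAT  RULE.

[0,1] S/NP  lex  "heard"
[1,2] N  lex  "chased"
[2,3] ((PP/S)\(S/NP))\N  lex  "city"
[1,3] (PP/S)\(S/NP)  <  k=2
[0,3] PP/S  <  k=1
[3,4] S  lex  "that"
[0,4] PP  >  k=3
[4,5] N  lex  "idea"
[5,6] (PP\PP)\N  lex  "with"
[4,6] PP\PP  <  k=5
[6,7] S\PP  lex  "park"
[4,7] S\PP  <B  k=6
[0,7] S  <  k=4

[0,7] S   <
  [0,4] PP   >
    [0,3] PP/S   <
      [0,1] "heard" : S/NP
      [1,3] (PP/S)\(S/NP)   <
        [1,2] "chased" : N
        [2,3] "city" : ((PP/S)\(S/NP))\N
    [3,4] "that" : S
  [4,7] S\PP   <B
    [4,6] PP\PP   <
      [4,5] "idea" : N
      [5,6] "with" : (PP\PP)\N
    [6,7] "park" : S\PP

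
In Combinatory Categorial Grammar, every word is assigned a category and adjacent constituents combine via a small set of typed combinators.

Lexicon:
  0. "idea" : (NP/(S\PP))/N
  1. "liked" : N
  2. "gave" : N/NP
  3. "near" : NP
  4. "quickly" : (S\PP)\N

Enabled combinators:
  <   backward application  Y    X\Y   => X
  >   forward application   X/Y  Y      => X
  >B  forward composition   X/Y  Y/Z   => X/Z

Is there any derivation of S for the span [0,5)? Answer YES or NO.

(NP/(S\PP))/N N N/NP NP (S\PP)\N
CKY chart[0,5] = {NP}; S ∉ chart

NO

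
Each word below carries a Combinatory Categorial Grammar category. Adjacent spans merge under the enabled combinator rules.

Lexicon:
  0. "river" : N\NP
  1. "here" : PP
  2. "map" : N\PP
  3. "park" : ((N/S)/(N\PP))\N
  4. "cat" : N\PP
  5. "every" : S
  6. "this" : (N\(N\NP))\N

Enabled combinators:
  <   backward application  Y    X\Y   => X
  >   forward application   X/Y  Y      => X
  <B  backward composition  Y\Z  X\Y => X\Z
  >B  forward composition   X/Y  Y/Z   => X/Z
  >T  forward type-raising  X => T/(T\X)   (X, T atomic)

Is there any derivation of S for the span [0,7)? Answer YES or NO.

NO

N\NP PP N\PP ((N/S)/(N\PP))\N N\PP S (N\(N\NP))\N
CKY chart[0,7] = {N, N/(N\N), NP/(NP\N), PP/(PP\N), S/(S\N)}; S ∉ chart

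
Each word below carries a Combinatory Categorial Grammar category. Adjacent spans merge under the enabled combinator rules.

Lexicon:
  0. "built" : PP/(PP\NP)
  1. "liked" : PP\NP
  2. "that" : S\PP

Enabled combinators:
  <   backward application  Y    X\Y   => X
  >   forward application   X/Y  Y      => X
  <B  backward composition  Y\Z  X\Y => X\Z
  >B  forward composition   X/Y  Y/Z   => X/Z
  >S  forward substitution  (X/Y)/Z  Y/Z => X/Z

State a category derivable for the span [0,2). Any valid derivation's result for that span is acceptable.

[0,3] S   <
  [0,2] PP   >
    [0,1] "built" : PP/(PP\NP)
    [1,2] "liked" : PP\NP
  [2,3] "that" : S\PP

PP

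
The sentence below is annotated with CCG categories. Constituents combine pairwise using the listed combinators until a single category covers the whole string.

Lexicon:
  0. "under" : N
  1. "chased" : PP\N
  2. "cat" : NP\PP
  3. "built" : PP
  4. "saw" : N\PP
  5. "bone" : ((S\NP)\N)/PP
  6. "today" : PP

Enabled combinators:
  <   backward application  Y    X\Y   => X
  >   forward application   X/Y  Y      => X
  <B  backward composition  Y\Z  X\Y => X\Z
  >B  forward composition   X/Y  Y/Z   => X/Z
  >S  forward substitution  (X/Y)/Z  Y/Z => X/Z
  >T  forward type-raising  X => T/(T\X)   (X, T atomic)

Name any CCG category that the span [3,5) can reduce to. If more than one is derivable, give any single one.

[0,7] S   <
  [0,2] PP   <
    [0,1] "under" : N
    [1,2] "chased" : PP\N
  [2,7] S\PP   <B
    [2,3] "cat" : NP\PP
    [3,7] S\NP   <
      [3,5] N   >
        [3,4] N/(N\PP)   >T
          [3,4] "built" : PP
        [4,5] "saw" : N\PP
      [5,7] (S\NP)\N   >
        [5,6] "bone" : ((S\NP)\N)/PP
        [6,7] "today" : PP

N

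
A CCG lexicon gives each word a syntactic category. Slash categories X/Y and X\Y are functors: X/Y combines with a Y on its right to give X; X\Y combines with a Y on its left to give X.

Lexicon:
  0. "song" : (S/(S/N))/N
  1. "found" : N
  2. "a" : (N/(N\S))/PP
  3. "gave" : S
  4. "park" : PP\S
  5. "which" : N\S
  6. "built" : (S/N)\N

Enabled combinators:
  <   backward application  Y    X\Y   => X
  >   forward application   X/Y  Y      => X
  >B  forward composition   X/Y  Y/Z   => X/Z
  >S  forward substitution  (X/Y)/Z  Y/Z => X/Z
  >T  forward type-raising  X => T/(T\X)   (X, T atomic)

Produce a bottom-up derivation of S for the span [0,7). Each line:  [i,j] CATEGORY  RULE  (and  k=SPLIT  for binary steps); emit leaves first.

[0,7] S   >
  [0,2] S/(S/N)   >
    [0,1] "song" : (S/(S/N))/N
    [1,2] "found" : N
  [2,7] S/N   <
    [2,6] N   >
      [2,5] N/(N\S)   >
        [2,3] "a" : (N/(N\S))/PP
        [3,5] PP   <
          [3,4] "gave" : S
          [4,5] "park" : PP\S
      [5,6] "which" : N\S
    [6,7] "built" : (S/N)\N

[0,1] (S/(S/N))/N  lex  "song"
[1,2] N  lex  "found"
[0,2] S/(S/N)  >  k=1
[2,3] (N/(N\S))/PP  lex  "a"
[3,4] S  lex  "gave"
[4,5] PP\S  lex  "park"
[3,5] PP  <  k=4
[2,5] N/(N\S)  >  k=3
[5,6] N\S  lex  "which"
[2,6] N  >  k=5
[6,7] (S/N)\N  lex  "built"
[2,7] S/N  <  k=6
[0,7] S  >  k=2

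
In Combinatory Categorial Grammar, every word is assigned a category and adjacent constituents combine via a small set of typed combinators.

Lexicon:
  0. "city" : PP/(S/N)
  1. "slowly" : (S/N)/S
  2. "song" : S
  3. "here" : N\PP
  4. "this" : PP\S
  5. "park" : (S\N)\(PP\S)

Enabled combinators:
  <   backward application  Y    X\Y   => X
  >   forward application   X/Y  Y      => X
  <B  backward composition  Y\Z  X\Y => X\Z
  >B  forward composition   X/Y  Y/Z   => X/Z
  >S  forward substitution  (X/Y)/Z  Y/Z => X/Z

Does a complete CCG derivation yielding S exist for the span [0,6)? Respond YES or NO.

[0,6] S   <
  [0,4] N   <
    [0,3] PP   >
      [0,2] PP/S   >B
        [0,1] "city" : PP/(S/N)
        [1,2] "slowly" : (S/N)/S
      [2,3] "song" : S
    [3,4] "here" : N\PP
  [4,6] S\N   <
    [4,5] "this" : PP\S
    [5,6] "park" : (S\N)\(PP\S)

YES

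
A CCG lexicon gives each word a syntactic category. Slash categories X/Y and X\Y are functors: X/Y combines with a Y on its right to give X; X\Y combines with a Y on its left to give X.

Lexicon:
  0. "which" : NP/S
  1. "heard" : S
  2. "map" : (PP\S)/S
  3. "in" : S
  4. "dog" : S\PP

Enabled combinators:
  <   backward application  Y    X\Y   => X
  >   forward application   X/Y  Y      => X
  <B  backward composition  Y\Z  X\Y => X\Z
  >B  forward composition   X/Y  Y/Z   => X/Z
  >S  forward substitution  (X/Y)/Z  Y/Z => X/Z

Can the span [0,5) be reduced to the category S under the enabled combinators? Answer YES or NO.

NP/S S (PP\S)/S S S\PP
CKY chart[0,5] = {NP}; S ∉ chart

NO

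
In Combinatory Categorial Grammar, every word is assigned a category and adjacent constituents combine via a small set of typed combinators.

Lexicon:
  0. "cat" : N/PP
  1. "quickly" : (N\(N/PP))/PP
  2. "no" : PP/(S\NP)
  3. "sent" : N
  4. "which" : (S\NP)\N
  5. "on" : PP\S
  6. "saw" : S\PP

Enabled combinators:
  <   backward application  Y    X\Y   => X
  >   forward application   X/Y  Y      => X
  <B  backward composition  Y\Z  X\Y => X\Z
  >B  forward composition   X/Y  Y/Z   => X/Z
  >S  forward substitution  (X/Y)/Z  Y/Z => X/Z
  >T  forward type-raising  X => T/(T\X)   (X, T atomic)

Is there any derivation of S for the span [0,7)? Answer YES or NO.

N/PP (N\(N/PP))/PP PP/(S\NP) N (S\NP)\N PP\S S\PP
CKY chart[0,7] = {N, N/(N\N), NP/(NP\N), PP/(PP\N), S/(S\N)}; S ∉ chart

NO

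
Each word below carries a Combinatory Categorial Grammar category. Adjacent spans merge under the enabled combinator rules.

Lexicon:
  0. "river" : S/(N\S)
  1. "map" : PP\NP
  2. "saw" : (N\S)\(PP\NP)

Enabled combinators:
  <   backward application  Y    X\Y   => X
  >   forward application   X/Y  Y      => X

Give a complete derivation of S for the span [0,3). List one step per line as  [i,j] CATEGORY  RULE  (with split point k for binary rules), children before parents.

[0,3] S   >
  [0,1] "river" : S/(N\S)
  [1,3] N\S   <
    [1,2] "map" : PP\NP
    [2,3] "saw" : (N\S)\(PP\NP)

[0,1] S/(N\S)  lex  "river"
[1,2] PP\NP  lex  "map"
[2,3] (N\S)\(PP\NP)  lex  "saw"
[1,3] N\S  <  k=2
[0,3] S  >  k=1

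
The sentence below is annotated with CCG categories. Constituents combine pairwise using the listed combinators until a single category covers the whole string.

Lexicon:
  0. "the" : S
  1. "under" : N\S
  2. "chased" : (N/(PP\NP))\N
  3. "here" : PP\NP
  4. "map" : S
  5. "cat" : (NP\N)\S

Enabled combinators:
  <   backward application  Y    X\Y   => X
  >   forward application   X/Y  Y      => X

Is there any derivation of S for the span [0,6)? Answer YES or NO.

NO

S N\S (N/(PP\NP))\N PP\NP S (NP\N)\S
CKY chart[0,6] = {NP}; S ∉ chart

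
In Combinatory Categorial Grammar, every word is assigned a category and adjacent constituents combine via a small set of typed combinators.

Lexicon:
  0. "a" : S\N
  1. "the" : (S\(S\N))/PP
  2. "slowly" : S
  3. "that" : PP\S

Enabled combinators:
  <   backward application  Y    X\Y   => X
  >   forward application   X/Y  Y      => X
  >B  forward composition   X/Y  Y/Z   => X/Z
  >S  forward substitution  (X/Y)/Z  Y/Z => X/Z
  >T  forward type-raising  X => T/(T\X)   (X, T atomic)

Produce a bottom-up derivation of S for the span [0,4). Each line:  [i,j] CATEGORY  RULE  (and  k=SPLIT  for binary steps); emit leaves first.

[0,1] S\N  lex  "a"
[1,2] (S\(S\N))/PP  lex  "the"
[2,3] S  lex  "slowly"
[2,3] PP/(PP\S)  >T
[3,4] PP\S  lex  "that"
[2,4] PP  >  k=3
[1,4] S\(S\N)  >  k=2
[0,4] S  <  k=1

[0,4] S   <
  [0,1] "a" : S\N
  [1,4] S\(S\N)   >
    [1,2] "the" : (S\(S\N))/PP
    [2,4] PP   >
      [2,3] PP/(PP\S)   >T
        [2,3] "slowly" : S
      [3,4] "that" : PP\S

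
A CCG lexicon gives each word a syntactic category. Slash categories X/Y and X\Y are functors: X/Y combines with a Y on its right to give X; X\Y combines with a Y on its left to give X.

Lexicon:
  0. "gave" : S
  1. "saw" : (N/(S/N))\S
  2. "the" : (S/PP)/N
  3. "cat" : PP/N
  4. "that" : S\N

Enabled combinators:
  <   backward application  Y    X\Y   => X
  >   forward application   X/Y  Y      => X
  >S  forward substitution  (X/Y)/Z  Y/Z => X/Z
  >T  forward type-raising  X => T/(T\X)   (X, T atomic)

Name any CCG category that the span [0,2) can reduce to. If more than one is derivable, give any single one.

N/(S/N)

[0,5] S   <
  [0,4] N   >
    [0,2] N/(S/N)   <
      [0,1] "gave" : S
      [1,2] "saw" : (N/(S/N))\S
    [2,4] S/N   >S
      [2,3] "the" : (S/PP)/N
      [3,4] "cat" : PP/N
  [4,5] "that" : S\N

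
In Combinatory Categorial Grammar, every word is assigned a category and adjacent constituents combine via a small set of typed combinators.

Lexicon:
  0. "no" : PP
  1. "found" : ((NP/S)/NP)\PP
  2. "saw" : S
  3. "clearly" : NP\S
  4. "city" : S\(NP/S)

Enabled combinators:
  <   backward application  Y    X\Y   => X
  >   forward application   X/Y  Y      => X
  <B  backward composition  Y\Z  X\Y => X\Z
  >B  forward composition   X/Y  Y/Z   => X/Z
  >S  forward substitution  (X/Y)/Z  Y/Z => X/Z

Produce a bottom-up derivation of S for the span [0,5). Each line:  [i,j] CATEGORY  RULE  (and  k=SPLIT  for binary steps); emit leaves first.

[0,5] S   <
  [0,4] NP/S   >
    [0,2] (NP/S)/NP   <
      [0,1] "no" : PP
      [1,2] "found" : ((NP/S)/NP)\PP
    [2,4] NP   <
      [2,3] "saw" : S
      [3,4] "clearly" : NP\S
  [4,5] "city" : S\(NP/S)

[0,1] PP  lex  "no"
[1,2] ((NP/S)/NP)\PP  lex  "found"
[0,2] (NP/S)/NP  <  k=1
[2,3] S  lex  "saw"
[3,4] NP\S  lex  "clearly"
[2,4] NP  <  k=3
[0,4] NP/S  >  k=2
[4,5] S\(NP/S)  lex  "city"
[0,5] S  <  k=4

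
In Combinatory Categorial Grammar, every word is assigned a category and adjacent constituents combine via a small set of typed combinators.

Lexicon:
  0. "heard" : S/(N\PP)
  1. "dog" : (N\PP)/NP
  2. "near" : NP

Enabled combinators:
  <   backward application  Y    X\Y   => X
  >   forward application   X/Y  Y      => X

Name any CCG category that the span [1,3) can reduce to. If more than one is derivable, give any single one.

N\PP

[0,3] S   >
  [0,1] "heard" : S/(N\PP)
  [1,3] N\PP   >
    [1,2] "dog" : (N\PP)/NP
    [2,3] "near" : NP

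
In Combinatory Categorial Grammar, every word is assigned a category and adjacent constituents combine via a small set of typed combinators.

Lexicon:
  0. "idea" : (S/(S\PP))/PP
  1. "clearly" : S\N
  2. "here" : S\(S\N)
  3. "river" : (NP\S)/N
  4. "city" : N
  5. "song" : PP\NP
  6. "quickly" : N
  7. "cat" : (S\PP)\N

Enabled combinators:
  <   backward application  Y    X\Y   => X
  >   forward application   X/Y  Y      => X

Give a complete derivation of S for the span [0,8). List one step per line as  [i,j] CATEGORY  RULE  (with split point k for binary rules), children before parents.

[0,1] (S/(S\PP))/PP  lex  "idea"
[1,2] S\N  lex  "clearly"
[2,3] S\(S\N)  lex  "here"
[1,3] S  <  k=2
[3,4] (NP\S)/N  lex  "river"
[4,5] N  lex  "city"
[3,5] NP\S  >  k=4
[1,5] NP  <  k=3
[5,6] PP\NP  lex  "song"
[1,6] PP  <  k=5
[0,6] S/(S\PP)  >  k=1
[6,7] N  lex  "quickly"
[7,8] (S\PP)\N  lex  "cat"
[6,8] S\PP  <  k=7
[0,8] S  >  k=6

[0,8] S   >
  [0,6] S/(S\PP)   >
    [0,1] "idea" : (S/(S\PP))/PP
    [1,6] PP   <
      [1,5] NP   <
        [1,3] S   <
          [1,2] "clearly" : S\N
          [2,3] "here" : S\(S\N)
        [3,5] NP\S   >
          [3,4] "river" : (NP\S)/N
          [4,5] "city" : N
      [5,6] "song" : PP\NP
  [6,8] S\PP   <
    [6,7] "quickly" : N
    [7,8] "cat" : (S\PP)\N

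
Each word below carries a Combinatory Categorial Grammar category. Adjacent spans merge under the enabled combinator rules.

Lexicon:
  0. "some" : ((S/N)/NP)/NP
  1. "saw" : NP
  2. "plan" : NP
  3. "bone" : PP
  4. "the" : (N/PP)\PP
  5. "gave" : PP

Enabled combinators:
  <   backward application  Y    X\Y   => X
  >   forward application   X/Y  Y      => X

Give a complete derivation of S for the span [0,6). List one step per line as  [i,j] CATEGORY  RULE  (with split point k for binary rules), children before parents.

[0,6] S   >
  [0,3] S/N   >
    [0,2] (S/N)/NP   >
      [0,1] "some" : ((S/N)/NP)/NP
      [1,2] "saw" : NP
    [2,3] "plan" : NP
  [3,6] N   >
    [3,5] N/PP   <
      [3,4] "bone" : PP
      [4,5] "the" : (N/PP)\PP
    [5,6] "gave" : PP

[0,1] ((S/N)/NP)/NP  lex  "some"
[1,2] NP  lex  "saw"
[0,2] (S/N)/NP  >  k=1
[2,3] NP  lex  "plan"
[0,3] S/N  >  k=2
[3,4] PP  lex  "bone"
[4,5] (N/PP)\PP  lex  "the"
[3,5] N/PP  <  k=4
[5,6] PP  lex  "gave"
[3,6] N  >  k=5
[0,6] S  >  k=3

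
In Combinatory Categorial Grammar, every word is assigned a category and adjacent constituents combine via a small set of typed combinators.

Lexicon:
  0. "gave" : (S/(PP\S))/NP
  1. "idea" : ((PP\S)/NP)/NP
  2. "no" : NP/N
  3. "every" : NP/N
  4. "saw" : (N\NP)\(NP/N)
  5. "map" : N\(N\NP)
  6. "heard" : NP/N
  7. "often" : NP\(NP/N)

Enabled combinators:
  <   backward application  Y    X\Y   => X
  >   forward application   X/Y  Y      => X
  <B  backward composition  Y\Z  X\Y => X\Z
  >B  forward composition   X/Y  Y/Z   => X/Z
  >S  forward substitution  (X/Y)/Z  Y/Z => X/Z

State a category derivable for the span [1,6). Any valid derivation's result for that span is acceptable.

[0,8] S   >
  [0,6] S/NP   >S
    [0,1] "gave" : (S/(PP\S))/NP
    [1,6] (PP\S)/NP   >
      [1,2] "idea" : ((PP\S)/NP)/NP
      [2,6] NP   >
        [2,3] "no" : NP/N
        [3,6] N   <
          [3,5] N\NP   <
            [3,4] "every" : NP/N
            [4,5] "saw" : (N\NP)\(NP/N)
          [5,6] "map" : N\(N\NP)
  [6,8] NP   <
    [6,7] "heard" : NP/N
    [7,8] "often" : NP\(NP/N)

(PP\S)/NP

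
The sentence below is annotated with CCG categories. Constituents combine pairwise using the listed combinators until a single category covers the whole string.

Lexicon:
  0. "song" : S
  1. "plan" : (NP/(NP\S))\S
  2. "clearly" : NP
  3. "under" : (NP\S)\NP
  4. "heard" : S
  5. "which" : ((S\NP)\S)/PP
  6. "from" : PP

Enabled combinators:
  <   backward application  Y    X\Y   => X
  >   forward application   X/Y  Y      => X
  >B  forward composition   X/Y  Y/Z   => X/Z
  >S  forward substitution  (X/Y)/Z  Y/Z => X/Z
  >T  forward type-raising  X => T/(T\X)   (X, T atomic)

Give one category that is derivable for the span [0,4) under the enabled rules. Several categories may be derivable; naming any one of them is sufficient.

[0,7] S   <
  [0,4] NP   >
    [0,2] NP/(NP\S)   <
      [0,1] "song" : S
      [1,2] "plan" : (NP/(NP\S))\S
    [2,4] NP\S   <
      [2,3] "clearly" : NP
      [3,4] "under" : (NP\S)\NP
  [4,7] S\NP   <
    [4,5] "heard" : S
    [5,7] (S\NP)\S   >
      [5,6] "which" : ((S\NP)\S)/PP
      [6,7] "from" : PP

NP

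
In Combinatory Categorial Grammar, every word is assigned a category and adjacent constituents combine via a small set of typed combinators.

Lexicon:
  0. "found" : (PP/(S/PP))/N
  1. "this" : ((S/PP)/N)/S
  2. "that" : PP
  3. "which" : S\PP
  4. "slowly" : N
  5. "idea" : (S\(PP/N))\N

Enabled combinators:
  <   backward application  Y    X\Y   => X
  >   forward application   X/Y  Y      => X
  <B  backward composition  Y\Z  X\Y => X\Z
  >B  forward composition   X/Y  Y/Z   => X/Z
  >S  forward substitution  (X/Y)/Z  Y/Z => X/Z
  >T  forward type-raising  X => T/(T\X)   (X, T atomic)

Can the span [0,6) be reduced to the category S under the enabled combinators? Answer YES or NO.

[0,6] S   <
  [0,4] PP/N   >S
    [0,1] "found" : (PP/(S/PP))/N
    [1,4] (S/PP)/N   >
      [1,2] "this" : ((S/PP)/N)/S
      [2,4] S   <
        [2,3] "that" : PP
        [3,4] "which" : S\PP
  [4,6] S\(PP/N)   <
    [4,5] "slowly" : N
    [5,6] "idea" : (S\(PP/N))\N

YES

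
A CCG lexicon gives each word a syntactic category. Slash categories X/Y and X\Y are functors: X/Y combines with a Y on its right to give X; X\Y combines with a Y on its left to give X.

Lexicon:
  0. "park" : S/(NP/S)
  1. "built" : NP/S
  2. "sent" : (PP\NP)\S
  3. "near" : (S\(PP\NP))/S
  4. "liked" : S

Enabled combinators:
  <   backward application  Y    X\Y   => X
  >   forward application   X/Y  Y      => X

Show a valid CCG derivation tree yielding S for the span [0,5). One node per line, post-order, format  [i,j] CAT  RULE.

[0,1] S/(NP/S)  lex  "park"
[1,2] NP/S  lex  "built"
[0,2] S  >  k=1
[2,3] (PP\NP)\S  lex  "sent"
[0,3] PP\NP  <  k=2
[3,4] (S\(PP\NP))/S  lex  "near"
[4,5] S  lex  "liked"
[3,5] S\(PP\NP)  >  k=4
[0,5] S  <  k=3

[0,5] S   <
  [0,3] PP\NP   <
    [0,2] S   >
      [0,1] "park" : S/(NP/S)
      [1,2] "built" : NP/S
    [2,3] "sent" : (PP\NP)\S
  [3,5] S\(PP\NP)   >
    [3,4] "near" : (S\(PP\NP))/S
    [4,5] "liked" : S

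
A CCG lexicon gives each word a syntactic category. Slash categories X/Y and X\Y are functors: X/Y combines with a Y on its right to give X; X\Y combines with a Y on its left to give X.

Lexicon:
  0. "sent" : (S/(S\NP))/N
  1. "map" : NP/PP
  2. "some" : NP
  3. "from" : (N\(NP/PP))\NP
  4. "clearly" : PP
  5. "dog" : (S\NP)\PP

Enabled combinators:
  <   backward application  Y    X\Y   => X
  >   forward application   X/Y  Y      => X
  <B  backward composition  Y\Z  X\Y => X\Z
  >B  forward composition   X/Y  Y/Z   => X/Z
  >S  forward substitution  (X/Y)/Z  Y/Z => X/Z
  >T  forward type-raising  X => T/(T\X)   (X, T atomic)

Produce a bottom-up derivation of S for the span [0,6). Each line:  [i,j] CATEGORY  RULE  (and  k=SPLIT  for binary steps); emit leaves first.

[0,6] S   >
  [0,4] S/(S\NP)   >
    [0,1] "sent" : (S/(S\NP))/N
    [1,4] N   <
      [1,2] "map" : NP/PP
      [2,4] N\(NP/PP)   <
        [2,3] "some" : NP
        [3,4] "from" : (N\(NP/PP))\NP
  [4,6] S\NP   <
    [4,5] "clearly" : PP
    [5,6] "dog" : (S\NP)\PP

[0,1] (S/(S\NP))/N  lex  "sent"
[1,2] NP/PP  lex  "map"
[2,3] NP  lex  "some"
[3,4] (N\(NP/PP))\NP  lex  "from"
[2,4] N\(NP/PP)  <  k=3
[1,4] N  <  k=2
[0,4] S/(S\NP)  >  k=1
[4,5] PP  lex  "clearly"
[5,6] (S\NP)\PP  lex  "dog"
[4,6] S\NP  <  k=5
[0,6] S  >  k=4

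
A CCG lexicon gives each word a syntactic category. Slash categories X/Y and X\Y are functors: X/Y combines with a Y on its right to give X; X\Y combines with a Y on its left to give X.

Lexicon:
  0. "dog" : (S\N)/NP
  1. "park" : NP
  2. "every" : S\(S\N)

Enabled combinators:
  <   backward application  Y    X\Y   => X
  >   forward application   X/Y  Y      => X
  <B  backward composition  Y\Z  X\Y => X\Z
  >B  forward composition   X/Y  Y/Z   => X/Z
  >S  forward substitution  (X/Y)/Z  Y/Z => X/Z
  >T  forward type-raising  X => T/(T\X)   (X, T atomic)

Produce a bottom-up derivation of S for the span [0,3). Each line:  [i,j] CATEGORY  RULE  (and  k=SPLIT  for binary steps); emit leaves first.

[0,3] S   <
  [0,2] S\N   >
    [0,1] "dog" : (S\N)/NP
    [1,2] "park" : NP
  [2,3] "every" : S\(S\N)

[0,1] (S\N)/NP  lex  "dog"
[1,2] NP  lex  "park"
[0,2] S\N  >  k=1
[2,3] S\(S\N)  lex  "every"
[0,3] S  <  k=2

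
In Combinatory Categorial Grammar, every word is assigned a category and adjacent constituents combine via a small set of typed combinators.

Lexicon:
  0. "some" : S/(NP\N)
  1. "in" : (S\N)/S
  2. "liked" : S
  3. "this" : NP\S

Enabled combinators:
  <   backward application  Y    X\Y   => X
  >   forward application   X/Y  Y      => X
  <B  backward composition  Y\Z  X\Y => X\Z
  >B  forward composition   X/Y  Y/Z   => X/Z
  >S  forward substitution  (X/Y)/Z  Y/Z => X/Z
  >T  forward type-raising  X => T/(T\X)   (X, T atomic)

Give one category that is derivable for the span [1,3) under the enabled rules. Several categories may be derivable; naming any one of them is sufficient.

[0,4] S   >
  [0,1] "some" : S/(NP\N)
  [1,4] NP\N   <B
    [1,3] S\N   >
      [1,2] "in" : (S\N)/S
      [2,3] "liked" : S
    [3,4] "this" : NP\S

S\N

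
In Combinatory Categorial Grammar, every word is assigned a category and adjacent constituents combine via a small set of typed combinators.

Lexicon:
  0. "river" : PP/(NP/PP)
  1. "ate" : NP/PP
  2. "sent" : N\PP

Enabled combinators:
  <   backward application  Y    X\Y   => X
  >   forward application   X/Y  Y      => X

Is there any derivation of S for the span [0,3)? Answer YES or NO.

NO

PP/(NP/PP) NP/PP N\PP
CKY chart[0,3] = {N}; S ∉ chart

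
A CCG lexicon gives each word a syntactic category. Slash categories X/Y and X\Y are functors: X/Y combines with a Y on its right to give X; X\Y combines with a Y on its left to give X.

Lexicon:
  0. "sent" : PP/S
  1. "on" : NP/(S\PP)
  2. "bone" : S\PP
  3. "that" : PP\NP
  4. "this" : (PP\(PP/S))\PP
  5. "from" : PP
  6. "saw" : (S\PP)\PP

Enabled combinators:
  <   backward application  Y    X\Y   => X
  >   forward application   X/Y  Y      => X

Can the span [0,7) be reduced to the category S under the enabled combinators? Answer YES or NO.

[0,7] S   <
  [0,5] PP   <
    [0,1] "sent" : PP/S
    [1,5] PP\(PP/S)   <
      [1,4] PP   <
        [1,3] NP   >
          [1,2] "on" : NP/(S\PP)
          [2,3] "bone" : S\PP
        [3,4] "that" : PP\NP
      [4,5] "this" : (PP\(PP/S))\PP
  [5,7] S\PP   <
    [5,6] "from" : PP
    [6,7] "saw" : (S\PP)\PP

YES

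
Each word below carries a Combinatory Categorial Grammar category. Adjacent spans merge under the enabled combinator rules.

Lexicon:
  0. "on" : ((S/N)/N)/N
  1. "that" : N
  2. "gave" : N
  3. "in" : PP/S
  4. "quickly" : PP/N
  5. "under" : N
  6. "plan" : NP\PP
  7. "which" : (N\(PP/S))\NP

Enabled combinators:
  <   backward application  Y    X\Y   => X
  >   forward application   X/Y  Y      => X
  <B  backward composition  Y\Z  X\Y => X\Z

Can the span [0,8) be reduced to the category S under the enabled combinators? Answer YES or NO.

YES

[0,8] S   >
  [0,3] S/N   >
    [0,2] (S/N)/N   >
      [0,1] "on" : ((S/N)/N)/N
      [1,2] "that" : N
    [2,3] "gave" : N
  [3,8] N   <
    [3,4] "in" : PP/S
    [4,8] N\(PP/S)   <
      [4,7] NP   <
        [4,6] PP   >
          [4,5] "quickly" : PP/N
          [5,6] "under" : N
        [6,7] "plan" : NP\PP
      [7,8] "which" : (N\(PP/S))\NP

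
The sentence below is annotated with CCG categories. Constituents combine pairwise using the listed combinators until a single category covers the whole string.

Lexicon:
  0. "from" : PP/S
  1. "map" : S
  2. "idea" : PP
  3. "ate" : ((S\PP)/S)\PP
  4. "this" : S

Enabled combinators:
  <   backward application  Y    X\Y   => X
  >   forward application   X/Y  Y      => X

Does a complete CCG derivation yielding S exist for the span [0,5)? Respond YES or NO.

[0,5] S   <
  [0,2] PP   >
    [0,1] "from" : PP/S
    [1,2] "map" : S
  [2,5] S\PP   >
    [2,4] (S\PP)/S   <
      [2,3] "idea" : PP
      [3,4] "ate" : ((S\PP)/S)\PP
    [4,5] "this" : S

YES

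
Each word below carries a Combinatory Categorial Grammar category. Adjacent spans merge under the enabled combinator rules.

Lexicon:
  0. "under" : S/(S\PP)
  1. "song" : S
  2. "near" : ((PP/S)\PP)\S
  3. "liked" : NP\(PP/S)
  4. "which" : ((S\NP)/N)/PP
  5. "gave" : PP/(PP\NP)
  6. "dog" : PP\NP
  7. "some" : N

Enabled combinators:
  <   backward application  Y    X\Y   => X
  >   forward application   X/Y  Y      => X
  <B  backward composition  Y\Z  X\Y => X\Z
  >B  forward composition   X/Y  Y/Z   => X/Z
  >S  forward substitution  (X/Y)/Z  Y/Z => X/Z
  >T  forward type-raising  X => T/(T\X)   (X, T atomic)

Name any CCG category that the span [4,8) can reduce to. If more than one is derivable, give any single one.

[0,8] S   >
  [0,1] "under" : S/(S\PP)
  [1,8] S\PP   <B
    [1,4] NP\PP   <B
      [1,3] (PP/S)\PP   <
        [1,2] "song" : S
        [2,3] "near" : ((PP/S)\PP)\S
      [3,4] "liked" : NP\(PP/S)
    [4,8] S\NP   >
      [4,7] (S\NP)/N   >
        [4,5] "which" : ((S\NP)/N)/PP
        [5,7] PP   >
          [5,6] "gave" : PP/(PP\NP)
          [6,7] "dog" : PP\NP
      [7,8] "some" : N

S\NP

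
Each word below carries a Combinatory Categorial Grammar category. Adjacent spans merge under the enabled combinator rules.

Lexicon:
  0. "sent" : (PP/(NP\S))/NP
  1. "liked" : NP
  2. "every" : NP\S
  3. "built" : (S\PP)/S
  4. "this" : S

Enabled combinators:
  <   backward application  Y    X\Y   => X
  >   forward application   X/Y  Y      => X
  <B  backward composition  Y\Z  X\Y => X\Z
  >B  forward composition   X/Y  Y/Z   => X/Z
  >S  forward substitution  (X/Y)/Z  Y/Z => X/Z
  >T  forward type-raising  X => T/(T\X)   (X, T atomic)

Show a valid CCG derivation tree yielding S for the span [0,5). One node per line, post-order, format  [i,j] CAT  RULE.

[0,1] (PP/(NP\S))/NP  lex  "sent"
[1,2] NP  lex  "liked"
[0,2] PP/(NP\S)  >  k=1
[2,3] NP\S  lex  "every"
[0,3] PP  >  k=2
[3,4] (S\PP)/S  lex  "built"
[4,5] S  lex  "this"
[3,5] S\PP  >  k=4
[0,5] S  <  k=3

[0,5] S   <
  [0,3] PP   >
    [0,2] PP/(NP\S)   >
      [0,1] "sent" : (PP/(NP\S))/NP
      [1,2] "liked" : NP
    [2,3] "every" : NP\S
  [3,5] S\PP   >
    [3,4] "built" : (S\PP)/S
    [4,5] "this" : S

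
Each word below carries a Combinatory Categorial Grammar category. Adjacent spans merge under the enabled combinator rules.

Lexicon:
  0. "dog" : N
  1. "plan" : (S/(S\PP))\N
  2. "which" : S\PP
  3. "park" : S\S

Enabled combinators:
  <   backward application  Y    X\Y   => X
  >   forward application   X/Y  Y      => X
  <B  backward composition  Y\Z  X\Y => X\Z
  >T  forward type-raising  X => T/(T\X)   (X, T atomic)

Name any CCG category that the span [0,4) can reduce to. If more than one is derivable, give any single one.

[0,4] S   >
  [0,2] S/(S\PP)   <
    [0,1] "dog" : N
    [1,2] "plan" : (S/(S\PP))\N
  [2,4] S\PP   <B
    [2,3] "which" : S\PP
    [3,4] "park" : S\S

S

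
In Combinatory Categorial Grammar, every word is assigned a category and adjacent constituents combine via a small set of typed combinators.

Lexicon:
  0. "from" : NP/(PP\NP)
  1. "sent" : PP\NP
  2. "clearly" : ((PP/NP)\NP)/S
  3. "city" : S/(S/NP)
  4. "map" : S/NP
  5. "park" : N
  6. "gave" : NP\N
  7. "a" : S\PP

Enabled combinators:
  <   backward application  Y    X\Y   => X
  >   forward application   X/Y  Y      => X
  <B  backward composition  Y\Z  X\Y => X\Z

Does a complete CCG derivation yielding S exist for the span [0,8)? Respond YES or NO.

YES

[0,8] S   <
  [0,7] PP   >
    [0,5] PP/NP   <
      [0,2] NP   >
        [0,1] "from" : NP/(PP\NP)
        [1,2] "sent" : PP\NP
      [2,5] (PP/NP)\NP   >
        [2,3] "clearly" : ((PP/NP)\NP)/S
        [3,5] S   >
          [3,4] "city" : S/(S/NP)
          [4,5] "map" : S/NP
    [5,7] NP   <
      [5,6] "park" : N
      [6,7] "gave" : NP\N
  [7,8] "a" : S\PP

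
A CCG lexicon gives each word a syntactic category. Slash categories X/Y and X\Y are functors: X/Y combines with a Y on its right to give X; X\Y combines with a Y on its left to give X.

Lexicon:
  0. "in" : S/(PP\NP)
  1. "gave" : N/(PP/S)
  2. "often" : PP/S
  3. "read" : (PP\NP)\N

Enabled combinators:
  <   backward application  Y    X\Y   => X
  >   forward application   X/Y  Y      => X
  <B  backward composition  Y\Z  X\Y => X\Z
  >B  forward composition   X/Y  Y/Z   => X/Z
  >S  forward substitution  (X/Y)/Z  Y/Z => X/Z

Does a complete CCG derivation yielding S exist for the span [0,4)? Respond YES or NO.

YES

[0,4] S   >
  [0,1] "in" : S/(PP\NP)
  [1,4] PP\NP   <
    [1,3] N   >
      [1,2] "gave" : N/(PP/S)
      [2,3] "often" : PP/S
    [3,4] "read" : (PP\NP)\N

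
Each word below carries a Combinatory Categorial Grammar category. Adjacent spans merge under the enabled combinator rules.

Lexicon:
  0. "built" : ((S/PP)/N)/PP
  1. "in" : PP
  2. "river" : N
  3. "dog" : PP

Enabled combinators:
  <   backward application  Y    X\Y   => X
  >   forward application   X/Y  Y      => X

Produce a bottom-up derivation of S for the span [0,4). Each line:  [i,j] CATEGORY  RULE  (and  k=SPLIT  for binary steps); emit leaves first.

[0,1] ((S/PP)/N)/PP  lex  "built"
[1,2] PP  lex  "in"
[0,2] (S/PP)/N  >  k=1
[2,3] N  lex  "river"
[0,3] S/PP  >  k=2
[3,4] PP  lex  "dog"
[0,4] S  >  k=3

[0,4] S   >
  [0,3] S/PP   >
    [0,2] (S/PP)/N   >
      [0,1] "built" : ((S/PP)/N)/PP
      [1,2] "in" : PP
    [2,3] "river" : N
  [3,4] "dog" : PP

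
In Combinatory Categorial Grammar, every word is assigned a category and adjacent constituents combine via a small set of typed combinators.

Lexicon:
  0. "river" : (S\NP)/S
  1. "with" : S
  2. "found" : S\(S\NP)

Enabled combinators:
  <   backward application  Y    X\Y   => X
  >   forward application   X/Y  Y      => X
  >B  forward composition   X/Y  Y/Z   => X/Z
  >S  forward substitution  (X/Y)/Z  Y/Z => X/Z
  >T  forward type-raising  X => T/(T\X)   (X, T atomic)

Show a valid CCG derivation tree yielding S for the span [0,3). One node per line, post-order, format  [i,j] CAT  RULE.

[0,3] S   <
  [0,2] S\NP   >
    [0,1] "river" : (S\NP)/S
    [1,2] "with" : S
  [2,3] "found" : S\(S\NP)

[0,1] (S\NP)/S  lex  "river"
[1,2] S  lex  "with"
[0,2] S\NP  >  k=1
[2,3] S\(S\NP)  lex  "found"
[0,3] S  <  k=2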